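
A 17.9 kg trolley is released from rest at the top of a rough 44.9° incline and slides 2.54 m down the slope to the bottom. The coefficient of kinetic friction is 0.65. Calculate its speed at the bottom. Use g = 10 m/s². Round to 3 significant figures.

Work–energy: mg(L sinθ) − μ_k(mg cosθ)L = ½mv²
mgh = mgL sinθ = (17.9)(10)(2.54)sin44.9° = 320.93 J
W_f = μ_k mg cosθ · L = (0.65)(17.9)(10)cos44.9°·2.54 = 209.3 J
½mv² = 320.93 − 209.3 = 111.60 J
v = √(2 × 111.60/17.9) = 3.531 m/s

v = 3.53 m/s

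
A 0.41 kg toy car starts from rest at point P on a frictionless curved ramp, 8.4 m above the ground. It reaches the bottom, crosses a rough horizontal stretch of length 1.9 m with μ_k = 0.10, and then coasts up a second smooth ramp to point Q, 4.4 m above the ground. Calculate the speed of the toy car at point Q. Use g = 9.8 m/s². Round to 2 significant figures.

Energy at P: mgh₁ = (0.41)(9.8)(8.4) = 33.751 J
Friction loss: W_f = μ_k mg d = 0.7634 J
At Q: ½mv² + mgh₂ = mgh₁ − W_f
½mv² = 33.751 − 0.7634 − 17.679 = 15.309 J
v = √(2 × 15.309/0.41) = 8.642 m/s

v = 8.6 m/s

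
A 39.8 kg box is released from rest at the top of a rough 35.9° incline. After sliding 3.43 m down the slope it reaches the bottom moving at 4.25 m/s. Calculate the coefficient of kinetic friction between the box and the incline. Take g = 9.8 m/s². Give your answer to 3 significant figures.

The energy dissipated by friction is the PE lost minus the KE gained:
mgL sinθ = 784.47 J; ½mv² = 359.44 J
W_f = 784.47 − 359.44 = 425.0 J
μ_k = W_f/(mg cosθ · L) = 425.0/(315.9 × 3.43) = 0.3922

μ_k = 0.392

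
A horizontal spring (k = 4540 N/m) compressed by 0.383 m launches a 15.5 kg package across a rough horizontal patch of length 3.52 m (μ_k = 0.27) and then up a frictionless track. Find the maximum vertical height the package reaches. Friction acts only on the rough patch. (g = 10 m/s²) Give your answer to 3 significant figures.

Spring energy: E₀ = ½kx² = ½(4540)(0.383)² = 332.98 J
Friction: W_f = μ_k mg d = (0.27)(15.5)(10)(3.52) = 147.3 J
Energy at base of ramp: E = 332.98 − 147.3 = 185.67 J
At max height all remaining energy is PE: mgh = E ⇒ h = E/(mg) = 185.67/(15.5 × 10) = 1.198 m

h = 1.20 m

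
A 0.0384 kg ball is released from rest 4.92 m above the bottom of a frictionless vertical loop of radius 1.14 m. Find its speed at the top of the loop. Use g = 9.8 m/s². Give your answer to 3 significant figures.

v = 7.19 m/s

Energy conservation: mgh = ½mv_top² + mg(2r)
v_top² = 2g(h − 2r) = 2(9.8)(4.92 − 2.280) = 51.74
v_top = 7.193 m/s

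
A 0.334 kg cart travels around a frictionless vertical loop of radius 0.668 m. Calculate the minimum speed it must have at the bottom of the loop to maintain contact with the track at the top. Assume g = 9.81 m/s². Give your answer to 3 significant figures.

v = 5.72 m/s

At the top: mg = mv_top²/r ⇒ v_top² = gr = 6.553 m²/s²
Energy from bottom to top (height 2r): ½mv_bot² = ½mv_top² + mg(2r)
v_bot² = gr + 4gr = 5gr = 32.77
v_bot = √(5gr) = 5.724 m/s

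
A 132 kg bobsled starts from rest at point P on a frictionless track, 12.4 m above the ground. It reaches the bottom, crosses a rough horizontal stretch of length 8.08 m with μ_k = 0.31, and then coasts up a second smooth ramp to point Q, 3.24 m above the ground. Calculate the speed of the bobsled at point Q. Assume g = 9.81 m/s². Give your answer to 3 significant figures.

v = 11.4 m/s

Energy at P: mgh₁ = (132)(9.81)(12.4) = 16057 J
Friction loss: W_f = μ_k mg d = 3244 J
At Q: ½mv² + mgh₂ = mgh₁ − W_f
½mv² = 16057 − 3244 − 4195.5 = 8618.0 J
v = √(2 × 8618.0/132) = 11.43 m/s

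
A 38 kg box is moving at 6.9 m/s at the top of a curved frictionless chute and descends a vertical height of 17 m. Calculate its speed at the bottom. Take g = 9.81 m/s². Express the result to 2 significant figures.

By conservation of mechanical energy, ½mv₀² + mgh = ½mv²
v² = v₀² + 2gh = (6.9)² + 2(9.81)(17) = 381.15
v = √381.15 = 19.52 m/s

v = 20 m/s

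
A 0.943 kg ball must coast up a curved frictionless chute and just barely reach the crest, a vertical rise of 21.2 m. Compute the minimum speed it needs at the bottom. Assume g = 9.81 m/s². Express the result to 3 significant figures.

At the top it is momentarily at rest, so all KE converts to PE: ½mv² = mgh
v = √(2gh) = √(2 × 9.81 × 21.2) = 20.39 m/s

v = 20.4 m/s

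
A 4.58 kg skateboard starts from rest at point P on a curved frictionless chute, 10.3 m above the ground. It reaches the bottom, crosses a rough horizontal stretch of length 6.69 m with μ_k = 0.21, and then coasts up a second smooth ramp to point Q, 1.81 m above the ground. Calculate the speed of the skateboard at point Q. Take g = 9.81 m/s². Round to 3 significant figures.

v = 11.8 m/s

Energy at P: mgh₁ = (4.58)(9.81)(10.3) = 462.78 J
Friction loss: W_f = μ_k mg d = 63.12 J
At Q: ½mv² + mgh₂ = mgh₁ − W_f
½mv² = 462.78 − 63.12 − 81.323 = 318.33 J
v = √(2 × 318.33/4.58) = 11.79 m/s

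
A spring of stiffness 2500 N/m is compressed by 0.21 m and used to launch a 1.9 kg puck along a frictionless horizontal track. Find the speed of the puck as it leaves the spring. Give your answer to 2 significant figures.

v = 7.6 m/s

The puck leaves the spring when the spring is at natural length, so ½kx² = ½mv²
v = x√(k/m) = 0.21 × √(2500/1.9) = 7.618 m/s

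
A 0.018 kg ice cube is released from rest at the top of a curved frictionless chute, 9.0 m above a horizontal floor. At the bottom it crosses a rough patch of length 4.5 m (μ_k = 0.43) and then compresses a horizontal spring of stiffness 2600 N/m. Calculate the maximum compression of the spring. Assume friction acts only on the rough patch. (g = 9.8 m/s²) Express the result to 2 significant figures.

Initial energy: E₁ = mgh = (0.018)(9.8)(9.0) = 1.5876 J
Friction removes W_f = μ_k mg d = (0.43)(0.018)(9.8)(4.5) = 0.3413 J
Energy reaching the spring: E = 1.5876 − 0.3413 = 1.2463 J
At max compression ½kx² = E ⇒ x = √(2E/k) = √(2 × 1.2463/2600) = 0.03096 m

x = 0.031 m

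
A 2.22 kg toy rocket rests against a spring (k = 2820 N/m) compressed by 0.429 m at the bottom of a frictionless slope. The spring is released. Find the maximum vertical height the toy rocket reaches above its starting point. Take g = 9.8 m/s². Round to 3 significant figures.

h = 11.9 m

All spring PE becomes gravitational PE at the highest point: ½kx² = mgh
h = kx²/(2mg) = (2820)(0.429)²/(2 × 2.22 × 9.8) = 11.93 m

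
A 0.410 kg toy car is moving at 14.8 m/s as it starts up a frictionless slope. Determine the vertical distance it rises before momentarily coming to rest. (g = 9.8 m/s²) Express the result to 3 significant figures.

h = 11.2 m

Setting KE at the bottom equal to PE gained: ½mv² = mgh
h = v²/(2g) = 14.8²/(2 × 9.8) = 11.18 m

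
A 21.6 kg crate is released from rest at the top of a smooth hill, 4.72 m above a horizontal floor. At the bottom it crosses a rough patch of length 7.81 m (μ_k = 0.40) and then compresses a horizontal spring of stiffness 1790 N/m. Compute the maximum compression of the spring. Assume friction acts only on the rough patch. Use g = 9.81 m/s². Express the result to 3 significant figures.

Initial energy: E₁ = mgh = (21.6)(9.81)(4.72) = 1000.1 J
Friction removes W_f = μ_k mg d = (0.40)(21.6)(9.81)(7.81) = 662.0 J
Energy reaching the spring: E = 1000.1 − 662.0 = 338.19 J
At max compression ½kx² = E ⇒ x = √(2E/k) = √(2 × 338.19/1790) = 0.6147 m

x = 0.615 m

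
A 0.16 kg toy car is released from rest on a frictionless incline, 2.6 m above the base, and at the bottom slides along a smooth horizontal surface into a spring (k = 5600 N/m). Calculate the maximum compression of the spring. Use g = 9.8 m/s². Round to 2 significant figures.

Gravitational PE at the top equals spring PE at max compression: mgh = ½kx²
x = √(2mgh/k) = √(2 × 0.16 × 9.8 × 2.6 / 5600) = 0.03816 m

x = 0.038 m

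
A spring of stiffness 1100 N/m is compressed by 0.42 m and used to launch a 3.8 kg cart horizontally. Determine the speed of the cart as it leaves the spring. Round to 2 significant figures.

v = 7.1 m/s

Spring PE converts entirely to kinetic energy: ½kx² = ½mv²
v = x√(k/m) = 0.42 × √(1100/3.8) = 7.146 m/s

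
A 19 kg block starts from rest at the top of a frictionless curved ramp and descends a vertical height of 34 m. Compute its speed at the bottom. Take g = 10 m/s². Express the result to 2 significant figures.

Energy conservation between the two points: mgh = ½mv²
v = √(2gh) = √(2 × 10 × 34) = √680.00 = 26.08 m/s

v = 26 m/s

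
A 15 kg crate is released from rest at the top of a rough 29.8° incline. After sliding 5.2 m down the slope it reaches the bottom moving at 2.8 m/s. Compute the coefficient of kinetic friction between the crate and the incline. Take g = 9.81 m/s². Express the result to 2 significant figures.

μ_k = 0.48

The energy dissipated by friction is the PE lost minus the KE gained:
mgL sinθ = 380.27 J; ½mv² = 58.800 J
W_f = 380.27 − 58.800 = 321.5 J
μ_k = W_f/(mg cosθ · L) = 321.5/(127.7 × 5.2) = 0.4842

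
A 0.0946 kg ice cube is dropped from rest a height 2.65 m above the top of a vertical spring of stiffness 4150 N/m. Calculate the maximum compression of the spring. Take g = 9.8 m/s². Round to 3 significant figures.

Let x be the compression. The total drop is H + x, and the cube is instantaneously at rest at max compression, so energy conservation gives:
mg(H + x) = ½kx²
½(4150)x² − (0.0946)(9.8)x − (0.0946)(9.8)(2.65) = 0
2075x² − 0.9271x − 2.457 = 0
x = [0.9271 + √(0.8595 + 20391)]/(2 × 2075) = 0.03463 m

x = 0.0346 m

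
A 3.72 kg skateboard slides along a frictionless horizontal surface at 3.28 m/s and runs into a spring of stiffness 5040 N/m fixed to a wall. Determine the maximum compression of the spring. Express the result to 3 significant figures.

Conservation of energy between contact and max compression: ½mv² = ½kx²
x = v√(m/k) = 3.28 × √(3.72/5040) = 0.08911 m

x = 0.0891 m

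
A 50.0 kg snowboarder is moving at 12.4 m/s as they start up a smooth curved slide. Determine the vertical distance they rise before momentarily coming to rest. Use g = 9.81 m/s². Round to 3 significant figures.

Setting KE at the bottom equal to PE gained: ½mv² = mgh
h = v²/(2g) = 12.4²/(2 × 9.81) = 7.837 m

h = 7.84 m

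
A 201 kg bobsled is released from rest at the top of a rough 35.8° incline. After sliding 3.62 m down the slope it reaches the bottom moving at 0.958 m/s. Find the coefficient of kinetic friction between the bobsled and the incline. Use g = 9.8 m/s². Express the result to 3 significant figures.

mgh = ½mv² + μ_k (mg cosθ) L, with h = L sinθ
mgL sinθ = 4171.1 J; ½mv² = 92.235 J
W_f = 4171.1 − 92.235 = 4079 J
μ_k = W_f/(mg cosθ · L) = 4079/(1598 × 3.62) = 0.7053

μ_k = 0.705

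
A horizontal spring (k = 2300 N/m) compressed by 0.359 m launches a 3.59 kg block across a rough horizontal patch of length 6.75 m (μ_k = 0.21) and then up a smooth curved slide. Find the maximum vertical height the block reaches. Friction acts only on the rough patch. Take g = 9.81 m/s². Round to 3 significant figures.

h = 2.79 m

Spring energy: E₀ = ½kx² = ½(2300)(0.359)² = 148.21 J
Friction: W_f = μ_k mg d = (0.21)(3.59)(9.81)(6.75) = 49.92 J
Energy at base of ramp: E = 148.21 − 49.92 = 98.292 J
At max height all remaining energy is PE: mgh = E ⇒ h = E/(mg) = 98.292/(3.59 × 9.81) = 2.791 m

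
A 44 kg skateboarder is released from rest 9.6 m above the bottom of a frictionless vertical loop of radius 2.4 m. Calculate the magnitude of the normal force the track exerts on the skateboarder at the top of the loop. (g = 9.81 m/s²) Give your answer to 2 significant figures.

N = 1300 N

Energy from release to top (height 2r): mgh = ½mv_top² + mg(2r)
v_top² = 2g(h − 2r) = 2(9.81)(9.6 − 4.800) = 94.176 m²/s²
At the top, both N and weight point toward the centre: N + mg = mv_top²/r
N = m(v_top²/r − g) = 44(94.176/2.4 − 9.81) = 1295 N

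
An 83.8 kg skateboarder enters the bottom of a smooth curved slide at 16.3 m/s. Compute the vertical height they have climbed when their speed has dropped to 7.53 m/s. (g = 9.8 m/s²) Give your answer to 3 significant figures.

h = 10.7 m

Conservation of energy: ½mv₁² = ½mv₂² + mgh
h = (v₁² − v₂²)/(2g) = (16.3² − 7.53²)/(2 × 9.8) = 10.66 m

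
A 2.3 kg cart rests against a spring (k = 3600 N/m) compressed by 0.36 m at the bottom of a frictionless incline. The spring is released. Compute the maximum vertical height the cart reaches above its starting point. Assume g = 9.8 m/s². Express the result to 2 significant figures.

h = 10 m

All spring PE becomes gravitational PE at the highest point: ½kx² = mgh
h = kx²/(2mg) = (3600)(0.36)²/(2 × 2.3 × 9.8) = 10.35 m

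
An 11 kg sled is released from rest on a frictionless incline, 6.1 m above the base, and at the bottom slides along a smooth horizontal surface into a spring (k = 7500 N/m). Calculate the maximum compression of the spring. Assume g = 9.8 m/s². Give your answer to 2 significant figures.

x = 0.42 m

At max compression the sled is momentarily at rest: mgh = ½kx²
x = √(2mgh/k) = √(2 × 11 × 9.8 × 6.1 / 7500) = 0.4188 m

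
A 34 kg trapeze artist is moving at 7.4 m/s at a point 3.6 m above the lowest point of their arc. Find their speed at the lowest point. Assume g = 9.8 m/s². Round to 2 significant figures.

v = 11 m/s

Mechanical energy is conserved (no friction): ½mv₀² + mgh = ½mv²
v² = v₀² + 2gh = (7.4)² + 2(9.8)(3.6) = 125.32
v = √125.32 = 11.19 m/s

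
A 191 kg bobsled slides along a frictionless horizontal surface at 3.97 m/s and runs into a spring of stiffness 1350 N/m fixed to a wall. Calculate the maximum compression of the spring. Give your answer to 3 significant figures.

All KE is stored as spring PE at maximum compression: ½mv² = ½kx²
x = v√(m/k) = 3.97 × √(191/1350) = 1.493 m

x = 1.49 m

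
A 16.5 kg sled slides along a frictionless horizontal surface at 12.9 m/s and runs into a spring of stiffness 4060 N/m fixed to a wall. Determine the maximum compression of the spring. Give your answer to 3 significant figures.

At max compression the sled is momentarily at rest: ½mv² = ½kx²
x = v√(m/k) = 12.9 × √(16.5/4060) = 0.8224 m

x = 0.822 m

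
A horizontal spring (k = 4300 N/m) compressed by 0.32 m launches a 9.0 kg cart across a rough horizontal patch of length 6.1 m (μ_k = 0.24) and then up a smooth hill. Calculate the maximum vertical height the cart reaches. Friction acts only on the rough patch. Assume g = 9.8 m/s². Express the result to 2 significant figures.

h = 1.0 m

Spring energy: E₀ = ½kx² = ½(4300)(0.32)² = 220.16 J
Friction: W_f = μ_k mg d = (0.24)(9.0)(9.8)(6.1) = 129.1 J
Energy at base of ramp: E = 220.16 − 129.1 = 91.035 J
At max height all remaining energy is PE: mgh = E ⇒ h = E/(mg) = 91.035/(9.0 × 9.8) = 1.032 m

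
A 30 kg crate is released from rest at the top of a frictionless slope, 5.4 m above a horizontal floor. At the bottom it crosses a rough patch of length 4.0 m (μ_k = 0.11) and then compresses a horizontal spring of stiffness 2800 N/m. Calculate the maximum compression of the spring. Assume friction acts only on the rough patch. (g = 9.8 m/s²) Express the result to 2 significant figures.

Initial energy: E₁ = mgh = (30)(9.8)(5.4) = 1587.6 J
Friction removes W_f = μ_k mg d = (0.11)(30)(9.8)(4.0) = 129.4 J
Energy reaching the spring: E = 1587.6 − 129.4 = 1458.2 J
At max compression ½kx² = E ⇒ x = √(2E/k) = √(2 × 1458.2/2800) = 1.021 m

x = 1.0 m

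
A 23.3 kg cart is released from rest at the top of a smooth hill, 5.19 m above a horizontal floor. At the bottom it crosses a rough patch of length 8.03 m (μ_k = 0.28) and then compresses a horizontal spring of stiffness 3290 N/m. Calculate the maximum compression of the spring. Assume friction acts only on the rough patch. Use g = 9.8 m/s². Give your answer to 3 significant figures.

Initial energy: E₁ = mgh = (23.3)(9.8)(5.19) = 1185.1 J
Friction removes W_f = μ_k mg d = (0.28)(23.3)(9.8)(8.03) = 513.4 J
Energy reaching the spring: E = 1185.1 − 513.4 = 671.68 J
At max compression ½kx² = E ⇒ x = √(2E/k) = √(2 × 671.68/3290) = 0.6390 m

x = 0.639 m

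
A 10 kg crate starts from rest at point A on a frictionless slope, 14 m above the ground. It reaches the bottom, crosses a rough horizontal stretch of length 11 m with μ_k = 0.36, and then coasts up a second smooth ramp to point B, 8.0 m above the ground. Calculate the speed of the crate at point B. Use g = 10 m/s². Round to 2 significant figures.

v = 6.4 m/s

Energy at A: mgh₁ = (10)(10)(14) = 1400.0 J
Friction loss: W_f = μ_k mg d = 396.0 J
At B: ½mv² + mgh₂ = mgh₁ − W_f
½mv² = 1400.0 − 396.0 − 800.00 = 204.00 J
v = √(2 × 204.00/10) = 6.387 m/s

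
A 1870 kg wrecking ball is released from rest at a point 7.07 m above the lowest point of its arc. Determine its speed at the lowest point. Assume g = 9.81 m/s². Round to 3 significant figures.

Mechanical energy is conserved (no friction): mgh = ½mv²
The mass cancels from both sides.
v = √(2gh) = √(2 × 9.81 × 7.07) = √138.71 = 11.78 m/s

v = 11.8 m/s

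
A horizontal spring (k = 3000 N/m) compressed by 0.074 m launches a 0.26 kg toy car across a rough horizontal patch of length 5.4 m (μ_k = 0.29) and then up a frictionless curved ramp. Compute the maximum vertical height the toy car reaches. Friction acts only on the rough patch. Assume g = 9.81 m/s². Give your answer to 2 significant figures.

Spring energy: E₀ = ½kx² = ½(3000)(0.074)² = 8.2140 J
Friction: W_f = μ_k mg d = (0.29)(0.26)(9.81)(5.4) = 3.994 J
Energy at base of ramp: E = 8.2140 − 3.994 = 4.2198 J
At max height all remaining energy is PE: mgh = E ⇒ h = E/(mg) = 4.2198/(0.26 × 9.81) = 1.654 m

h = 1.7 m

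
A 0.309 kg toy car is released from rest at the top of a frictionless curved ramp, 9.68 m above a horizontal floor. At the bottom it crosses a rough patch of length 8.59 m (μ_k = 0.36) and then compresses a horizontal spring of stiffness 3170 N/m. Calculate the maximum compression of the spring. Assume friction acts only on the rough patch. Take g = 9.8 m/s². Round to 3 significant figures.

Initial energy: E₁ = mgh = (0.309)(9.8)(9.68) = 29.313 J
Friction removes W_f = μ_k mg d = (0.36)(0.309)(9.8)(8.59) = 9.364 J
Energy reaching the spring: E = 29.313 − 9.364 = 19.949 J
At max compression ½kx² = E ⇒ x = √(2E/k) = √(2 × 19.949/3170) = 0.1122 m

x = 0.112 m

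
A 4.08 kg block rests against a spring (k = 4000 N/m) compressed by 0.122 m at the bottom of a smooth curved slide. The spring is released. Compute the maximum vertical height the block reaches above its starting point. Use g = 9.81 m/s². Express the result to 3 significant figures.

Energy conservation from release to the highest point: ½kx² = mgh
h = kx²/(2mg) = (4000)(0.122)²/(2 × 4.08 × 9.81) = 0.7437 m

h = 0.744 m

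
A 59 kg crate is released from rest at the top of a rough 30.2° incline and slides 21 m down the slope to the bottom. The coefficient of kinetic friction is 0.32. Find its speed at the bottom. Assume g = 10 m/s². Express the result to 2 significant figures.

Work–energy: mg(L sinθ) − μ_k(mg cosθ)L = ½mv²
mgh = mgL sinθ = (59)(10)(21)sin30.2° = 6232.4 J
W_f = μ_k mg cosθ · L = (0.32)(59)(10)cos30.2°·21 = 3427 J
½mv² = 6232.4 − 3427 = 2805.7 J
v = √(2 × 2805.7/59) = 9.752 m/s

v = 9.8 m/s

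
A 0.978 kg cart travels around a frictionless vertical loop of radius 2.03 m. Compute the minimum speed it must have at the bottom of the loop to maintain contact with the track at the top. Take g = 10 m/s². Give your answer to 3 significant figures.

v = 10.1 m/s

At the top: mg = mv_top²/r ⇒ v_top² = gr = 20.30 m²/s²
Energy from bottom to top (height 2r): ½mv_bot² = ½mv_top² + mg(2r)
v_bot² = gr + 4gr = 5gr = 101.5
v_bot = √(5gr) = 10.07 m/s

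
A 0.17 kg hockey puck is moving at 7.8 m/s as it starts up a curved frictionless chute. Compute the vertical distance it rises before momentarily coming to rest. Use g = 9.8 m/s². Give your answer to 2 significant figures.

h = 3.1 m

By energy conservation, ½mv² = mgh
h = v²/(2g) = 7.8²/(2 × 9.8) = 3.104 m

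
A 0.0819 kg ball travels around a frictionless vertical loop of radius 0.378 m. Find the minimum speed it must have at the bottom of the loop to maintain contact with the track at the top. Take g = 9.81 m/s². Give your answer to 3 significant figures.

v = 4.31 m/s

At the top: mg = mv_top²/r ⇒ v_top² = gr = 3.708 m²/s²
Energy from bottom to top (height 2r): ½mv_bot² = ½mv_top² + mg(2r)
v_bot² = gr + 4gr = 5gr = 18.54
v_bot = √(5gr) = 4.306 m/s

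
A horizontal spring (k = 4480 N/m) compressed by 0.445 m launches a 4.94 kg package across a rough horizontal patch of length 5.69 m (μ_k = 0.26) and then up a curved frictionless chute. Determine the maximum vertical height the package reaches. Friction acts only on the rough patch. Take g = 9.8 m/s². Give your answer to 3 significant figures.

Spring energy: E₀ = ½kx² = ½(4480)(0.445)² = 443.58 J
Friction: W_f = μ_k mg d = (0.26)(4.94)(9.8)(5.69) = 71.62 J
Energy at base of ramp: E = 443.58 − 71.62 = 371.96 J
At max height all remaining energy is PE: mgh = E ⇒ h = E/(mg) = 371.96/(4.94 × 9.8) = 7.683 m

h = 7.68 m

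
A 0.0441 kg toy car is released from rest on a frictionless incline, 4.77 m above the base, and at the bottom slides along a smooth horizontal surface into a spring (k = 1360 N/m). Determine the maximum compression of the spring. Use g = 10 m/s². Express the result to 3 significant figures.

Gravitational PE at the top equals spring PE at max compression: mgh = ½kx²
x = √(2mgh/k) = √(2 × 0.0441 × 10 × 4.77 / 1360) = 0.05562 m

x = 0.0556 m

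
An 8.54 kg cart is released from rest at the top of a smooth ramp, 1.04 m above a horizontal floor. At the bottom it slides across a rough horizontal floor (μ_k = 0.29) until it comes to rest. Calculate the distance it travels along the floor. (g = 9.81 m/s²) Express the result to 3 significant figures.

Energy bookkeeping (friction removes W_f = μ_k N d):
At rest all PE has been dissipated by friction: mgh = μ_k m g d
d = h/μ_k = 1.04/0.29 = 3.586 m

d = 3.59 m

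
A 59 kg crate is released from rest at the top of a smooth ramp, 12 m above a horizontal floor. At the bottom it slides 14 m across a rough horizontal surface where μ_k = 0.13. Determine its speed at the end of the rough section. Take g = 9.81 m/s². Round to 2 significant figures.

v = 14 m/s

Energy at the top = energy at the end + work done against friction:
mgh = ½mv² + μ_k m g d
W_f = μ_k mg d = (0.13)(59)(9.81)(14) = 1053 J
½mv² = mgh − W_f = 6945.5 − 1053 = 5892.1 J
v = √(2 × 5892.1/59) = 14.13 m/s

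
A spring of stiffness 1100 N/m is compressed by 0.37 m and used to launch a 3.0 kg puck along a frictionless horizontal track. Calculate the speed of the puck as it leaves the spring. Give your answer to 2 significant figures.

v = 7.1 m/s

Spring PE converts entirely to kinetic energy: ½kx² = ½mv²
v = x√(k/m) = 0.37 × √(1100/3.0) = 7.085 m/s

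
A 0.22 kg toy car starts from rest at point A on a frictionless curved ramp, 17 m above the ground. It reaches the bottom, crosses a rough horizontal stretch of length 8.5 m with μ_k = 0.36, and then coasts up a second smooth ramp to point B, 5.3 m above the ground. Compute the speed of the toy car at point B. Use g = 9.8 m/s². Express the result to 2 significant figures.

v = 13 m/s

Energy at A: mgh₁ = (0.22)(9.8)(17) = 36.652 J
Friction loss: W_f = μ_k mg d = 6.597 J
At B: ½mv² + mgh₂ = mgh₁ − W_f
½mv² = 36.652 − 6.597 − 11.427 = 18.628 J
v = √(2 × 18.628/0.22) = 13.01 m/s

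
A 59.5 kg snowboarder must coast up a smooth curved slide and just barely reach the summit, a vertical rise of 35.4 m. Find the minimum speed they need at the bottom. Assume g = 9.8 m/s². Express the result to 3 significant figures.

v = 26.3 m/s

At the top they are momentarily at rest, so all KE converts to PE: ½mv² = mgh
v = √(2gh) = √(2 × 9.8 × 35.4) = 26.34 m/s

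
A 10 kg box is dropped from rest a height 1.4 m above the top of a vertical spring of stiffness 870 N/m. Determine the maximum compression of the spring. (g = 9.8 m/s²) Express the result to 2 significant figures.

Let x be the compression. The total drop is H + x, and the box is instantaneously at rest at max compression, so energy conservation gives:
mg(H + x) = ½kx²
½(870)x² − (10)(9.8)x − (10)(9.8)(1.4) = 0
435.0x² − 98.00x − 137.2 = 0
x = [98.00 + √(9604 + 238728)]/(2 × 435.0) = 0.6854 m

x = 0.69 m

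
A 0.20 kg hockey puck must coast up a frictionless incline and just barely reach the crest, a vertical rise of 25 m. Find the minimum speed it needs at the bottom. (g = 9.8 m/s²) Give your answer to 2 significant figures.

v = 22 m/s

At the top it is momentarily at rest, so all KE converts to PE: ½mv² = mgh
v = √(2gh) = √(2 × 9.8 × 25) = 22.14 m/s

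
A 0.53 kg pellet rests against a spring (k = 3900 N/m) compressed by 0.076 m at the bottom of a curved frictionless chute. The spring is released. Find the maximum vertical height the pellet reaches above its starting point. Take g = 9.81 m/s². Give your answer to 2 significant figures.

h = 2.2 m

Energy conservation from release to the highest point: ½kx² = mgh
h = kx²/(2mg) = (3900)(0.076)²/(2 × 0.53 × 9.81) = 2.166 m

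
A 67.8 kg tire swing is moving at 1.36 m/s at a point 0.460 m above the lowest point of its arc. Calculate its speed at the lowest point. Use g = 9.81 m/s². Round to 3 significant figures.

v = 3.30 m/s

Mechanical energy is conserved (no friction): ½mv₀² + mgh = ½mv²
v² = v₀² + 2gh = (1.36)² + 2(9.81)(0.460) = 10.875
v = √10.875 = 3.298 m/s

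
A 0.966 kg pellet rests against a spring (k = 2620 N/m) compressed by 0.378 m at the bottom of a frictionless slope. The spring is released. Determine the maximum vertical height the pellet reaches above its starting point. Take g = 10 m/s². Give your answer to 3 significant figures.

h = 19.4 m

At maximum height the pellet is at rest, so ½kx² = mgh
h = kx²/(2mg) = (2620)(0.378)²/(2 × 0.966 × 10) = 19.38 m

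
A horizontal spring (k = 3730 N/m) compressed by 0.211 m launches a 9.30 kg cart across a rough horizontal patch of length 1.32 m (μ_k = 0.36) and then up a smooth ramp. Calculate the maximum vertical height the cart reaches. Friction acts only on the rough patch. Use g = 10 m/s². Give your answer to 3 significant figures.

Spring energy: E₀ = ½kx² = ½(3730)(0.211)² = 83.032 J
Friction: W_f = μ_k mg d = (0.36)(9.30)(10)(1.32) = 44.19 J
Energy at base of ramp: E = 83.032 − 44.19 = 38.838 J
At max height all remaining energy is PE: mgh = E ⇒ h = E/(mg) = 38.838/(9.30 × 10) = 0.4176 m

h = 0.418 m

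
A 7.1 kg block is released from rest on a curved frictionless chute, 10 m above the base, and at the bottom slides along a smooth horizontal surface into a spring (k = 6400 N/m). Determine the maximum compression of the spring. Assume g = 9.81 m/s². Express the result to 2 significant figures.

At max compression the block is momentarily at rest: mgh = ½kx²
x = √(2mgh/k) = √(2 × 7.1 × 9.81 × 10 / 6400) = 0.4665 m

x = 0.47 m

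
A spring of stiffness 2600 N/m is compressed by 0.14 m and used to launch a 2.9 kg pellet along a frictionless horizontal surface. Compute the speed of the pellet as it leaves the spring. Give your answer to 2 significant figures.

The pellet leaves the spring when the spring is at natural length, so ½kx² = ½mv²
v = x√(k/m) = 0.14 × √(2600/2.9) = 4.192 m/s

v = 4.2 m/s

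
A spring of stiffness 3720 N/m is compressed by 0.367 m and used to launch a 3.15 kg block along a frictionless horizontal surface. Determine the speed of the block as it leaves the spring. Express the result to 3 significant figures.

The block leaves the spring when the spring is at natural length, so ½kx² = ½mv²
v = x√(k/m) = 0.367 × √(3720/3.15) = 12.61 m/s

v = 12.6 m/s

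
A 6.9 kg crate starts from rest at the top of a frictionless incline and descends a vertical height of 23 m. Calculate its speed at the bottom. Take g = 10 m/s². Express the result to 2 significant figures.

v = 21 m/s

Energy conservation between the two points: mgh = ½mv²
v = √(2gh) = √(2 × 10 × 23) = √460.00 = 21.45 m/s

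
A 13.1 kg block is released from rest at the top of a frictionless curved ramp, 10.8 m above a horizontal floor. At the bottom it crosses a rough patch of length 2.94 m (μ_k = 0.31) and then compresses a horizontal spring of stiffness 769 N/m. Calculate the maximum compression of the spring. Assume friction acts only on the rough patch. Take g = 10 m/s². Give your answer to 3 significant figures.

Initial energy: E₁ = mgh = (13.1)(10)(10.8) = 1414.8 J
Friction removes W_f = μ_k mg d = (0.31)(13.1)(10)(2.94) = 119.4 J
Energy reaching the spring: E = 1414.8 − 119.4 = 1295.4 J
At max compression ½kx² = E ⇒ x = √(2E/k) = √(2 × 1295.4/769) = 1.836 m

x = 1.84 m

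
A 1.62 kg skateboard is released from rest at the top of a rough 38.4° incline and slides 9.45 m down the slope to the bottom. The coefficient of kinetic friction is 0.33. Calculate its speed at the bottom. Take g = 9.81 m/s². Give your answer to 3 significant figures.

v = 8.20 m/s

Taking the bottom as reference, mgh = ½mv² + μ_k N L with h = L sinθ, N = mg cosθ:
mgh = mgL sinθ = (1.62)(9.81)(9.45)sin38.4° = 93.285 J
W_f = μ_k mg cosθ · L = (0.33)(1.62)(9.81)cos38.4°·9.45 = 38.84 J
½mv² = 93.285 − 38.84 = 54.445 J
v = √(2 × 54.445/1.62) = 8.199 m/s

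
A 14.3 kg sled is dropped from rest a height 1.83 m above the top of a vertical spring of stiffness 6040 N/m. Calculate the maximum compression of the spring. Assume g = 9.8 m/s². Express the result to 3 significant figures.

x = 0.316 m

Take the reference level at the top of the uncompressed spring. At max compression the sled has fallen H + x and is momentarily at rest:
mg(H + x) = ½kx²
½(6040)x² − (14.3)(9.8)x − (14.3)(9.8)(1.83) = 0
3020x² − 140.1x − 256.5 = 0
x = [140.1 + √(19639 + 3.0980e+06)]/(2 × 3020) = 0.3155 m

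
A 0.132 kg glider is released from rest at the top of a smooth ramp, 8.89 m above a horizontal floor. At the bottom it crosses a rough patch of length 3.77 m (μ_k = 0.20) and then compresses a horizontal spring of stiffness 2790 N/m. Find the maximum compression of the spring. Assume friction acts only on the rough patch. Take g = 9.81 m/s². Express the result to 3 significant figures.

Initial energy: E₁ = mgh = (0.132)(9.81)(8.89) = 11.512 J
Friction removes W_f = μ_k mg d = (0.20)(0.132)(9.81)(3.77) = 0.9764 J
Energy reaching the spring: E = 11.512 − 0.9764 = 10.535 J
At max compression ½kx² = E ⇒ x = √(2E/k) = √(2 × 10.535/2790) = 0.08690 m

x = 0.0869 m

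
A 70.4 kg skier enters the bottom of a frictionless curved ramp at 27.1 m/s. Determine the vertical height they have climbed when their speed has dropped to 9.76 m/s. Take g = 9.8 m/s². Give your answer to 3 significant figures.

h = 32.6 m

Energy balance between the two points: ½mv₁² = ½mv₂² + mgh
h = (v₁² − v₂²)/(2g) = (27.1² − 9.76²)/(2 × 9.8) = 32.61 m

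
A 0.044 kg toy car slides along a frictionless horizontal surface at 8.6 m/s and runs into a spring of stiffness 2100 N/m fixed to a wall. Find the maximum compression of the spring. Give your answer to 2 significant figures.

At max compression the car is momentarily at rest: ½mv² = ½kx²
x = v√(m/k) = 8.6 × √(0.044/2100) = 0.03937 m

x = 0.039 m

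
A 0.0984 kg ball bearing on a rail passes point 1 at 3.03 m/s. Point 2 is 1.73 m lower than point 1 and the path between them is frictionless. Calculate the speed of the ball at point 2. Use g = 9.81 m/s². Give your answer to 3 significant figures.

By conservation of mechanical energy, ½mv₀² + mgh = ½mv²
v² = v₀² + 2gh = (3.03)² + 2(9.81)(1.73) = 43.123
v = √43.123 = 6.567 m/s

v = 6.57 m/s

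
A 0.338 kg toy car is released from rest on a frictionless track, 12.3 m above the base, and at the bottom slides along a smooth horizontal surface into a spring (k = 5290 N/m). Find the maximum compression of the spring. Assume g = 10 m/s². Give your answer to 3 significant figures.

x = 0.125 m

At max compression the car is momentarily at rest: mgh = ½kx²
x = √(2mgh/k) = √(2 × 0.338 × 10 × 12.3 / 5290) = 0.1254 m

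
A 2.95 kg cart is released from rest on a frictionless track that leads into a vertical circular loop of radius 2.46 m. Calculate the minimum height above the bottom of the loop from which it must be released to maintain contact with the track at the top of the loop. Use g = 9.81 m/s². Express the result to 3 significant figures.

At the top, for minimum speed gravity alone supplies the centripetal force: mg = mv_top²/r ⇒ v_top² = gr = 24.13 m²/s²
Energy conservation from release height h to the top (height 2r): mgh = ½mv_top² + mg(2r)
h = v_top²/(2g) + 2r = r/2 + 2r = 5r/2 = 6.150 m

h = 6.15 m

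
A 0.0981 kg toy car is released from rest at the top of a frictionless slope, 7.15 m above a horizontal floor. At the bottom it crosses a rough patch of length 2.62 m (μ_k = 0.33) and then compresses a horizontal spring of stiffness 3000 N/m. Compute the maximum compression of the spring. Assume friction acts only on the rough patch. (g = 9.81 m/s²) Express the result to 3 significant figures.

x = 0.0635 m

Initial energy: E₁ = mgh = (0.0981)(9.81)(7.15) = 6.8809 J
Friction removes W_f = μ_k mg d = (0.33)(0.0981)(9.81)(2.62) = 0.8321 J
Energy reaching the spring: E = 6.8809 − 0.8321 = 6.0488 J
At max compression ½kx² = E ⇒ x = √(2E/k) = √(2 × 6.0488/3000) = 0.06350 m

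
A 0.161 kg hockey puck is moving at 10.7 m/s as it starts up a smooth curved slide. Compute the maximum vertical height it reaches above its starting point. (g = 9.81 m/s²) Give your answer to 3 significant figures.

Setting KE at the bottom equal to PE gained: ½mv² = mgh
h = v²/(2g) = 10.7²/(2 × 9.81) = 5.835 m

h = 5.84 m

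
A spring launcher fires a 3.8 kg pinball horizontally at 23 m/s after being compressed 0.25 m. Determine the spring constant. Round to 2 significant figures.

k = 32000 N/m

½kx² = ½mv²
k = mv²/x² = (3.8)(23)²/(0.25)² = 32163 N/m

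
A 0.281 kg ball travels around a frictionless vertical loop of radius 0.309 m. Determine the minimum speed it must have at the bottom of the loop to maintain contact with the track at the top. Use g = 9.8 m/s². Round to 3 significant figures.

v = 3.89 m/s

At the top: mg = mv_top²/r ⇒ v_top² = gr = 3.028 m²/s²
Energy from bottom to top (height 2r): ½mv_bot² = ½mv_top² + mg(2r)
v_bot² = gr + 4gr = 5gr = 15.14
v_bot = √(5gr) = 3.891 m/s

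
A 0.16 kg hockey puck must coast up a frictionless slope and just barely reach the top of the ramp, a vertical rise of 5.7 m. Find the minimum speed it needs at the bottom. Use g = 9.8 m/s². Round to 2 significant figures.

v = 11 m/s

At the top it is momentarily at rest, so all KE converts to PE: ½mv² = mgh
v = √(2gh) = √(2 × 9.8 × 5.7) = 10.57 m/s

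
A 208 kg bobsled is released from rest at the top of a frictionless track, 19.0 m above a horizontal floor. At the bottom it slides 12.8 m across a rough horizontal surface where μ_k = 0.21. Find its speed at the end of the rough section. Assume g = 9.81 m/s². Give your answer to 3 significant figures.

v = 17.9 m/s

Applying the work–energy principle:
mgh = ½mv² + μ_k m g d
W_f = μ_k mg d = (0.21)(208)(9.81)(12.8) = 5485 J
½mv² = mgh − W_f = 38769 − 5485 = 33284 J
v = √(2 × 33284/208) = 17.89 m/s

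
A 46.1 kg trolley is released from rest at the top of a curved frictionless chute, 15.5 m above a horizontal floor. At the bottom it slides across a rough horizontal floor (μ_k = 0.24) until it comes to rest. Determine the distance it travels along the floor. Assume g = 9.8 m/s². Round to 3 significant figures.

d = 64.6 m

Applying the work–energy principle:
At rest all PE has been dissipated by friction: mgh = μ_k m g d
d = h/μ_k = 15.5/0.24 = 64.58 m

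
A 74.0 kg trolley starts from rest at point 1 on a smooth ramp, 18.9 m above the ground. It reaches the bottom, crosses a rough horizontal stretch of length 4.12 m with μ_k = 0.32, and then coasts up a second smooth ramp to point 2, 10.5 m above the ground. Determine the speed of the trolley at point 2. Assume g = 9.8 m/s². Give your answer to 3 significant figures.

v = 11.8 m/s

Energy at 1: mgh₁ = (74.0)(9.8)(18.9) = 13706 J
Friction loss: W_f = μ_k mg d = 956.1 J
At 2: ½mv² + mgh₂ = mgh₁ − W_f
½mv² = 13706 − 956.1 − 7614.6 = 5135.6 J
v = √(2 × 5135.6/74.0) = 11.78 m/s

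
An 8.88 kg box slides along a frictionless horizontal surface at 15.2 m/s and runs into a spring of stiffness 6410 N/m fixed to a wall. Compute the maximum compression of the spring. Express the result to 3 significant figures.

x = 0.566 m

At max compression the box is momentarily at rest: ½mv² = ½kx²
x = v√(m/k) = 15.2 × √(8.88/6410) = 0.5657 m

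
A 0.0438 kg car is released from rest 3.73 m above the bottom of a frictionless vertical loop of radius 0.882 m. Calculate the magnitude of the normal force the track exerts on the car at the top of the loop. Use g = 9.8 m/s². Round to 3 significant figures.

N = 1.48 N

Energy from release to top (height 2r): mgh = ½mv_top² + mg(2r)
v_top² = 2g(h − 2r) = 2(9.8)(3.73 − 1.764) = 38.534 m²/s²
At the top, both N and weight point toward the centre: N + mg = mv_top²/r
N = m(v_top²/r − g) = 0.0438(38.534/0.882 − 9.8) = 1.484 N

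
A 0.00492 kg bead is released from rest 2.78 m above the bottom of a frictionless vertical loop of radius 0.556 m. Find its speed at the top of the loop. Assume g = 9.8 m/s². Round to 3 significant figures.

Energy conservation: mgh = ½mv_top² + mg(2r)
v_top² = 2g(h − 2r) = 2(9.8)(2.78 − 1.112) = 32.69
v_top = 5.718 m/s

v = 5.72 m/s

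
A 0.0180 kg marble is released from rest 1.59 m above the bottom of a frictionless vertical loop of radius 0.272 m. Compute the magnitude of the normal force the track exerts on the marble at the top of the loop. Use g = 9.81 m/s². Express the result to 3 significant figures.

Energy from release to top (height 2r): mgh = ½mv_top² + mg(2r)
v_top² = 2g(h − 2r) = 2(9.81)(1.59 − 0.5440) = 20.523 m²/s²
At the top, both N and weight point toward the centre: N + mg = mv_top²/r
N = m(v_top²/r − g) = 0.0180(20.523/0.272 − 9.81) = 1.182 N

N = 1.18 N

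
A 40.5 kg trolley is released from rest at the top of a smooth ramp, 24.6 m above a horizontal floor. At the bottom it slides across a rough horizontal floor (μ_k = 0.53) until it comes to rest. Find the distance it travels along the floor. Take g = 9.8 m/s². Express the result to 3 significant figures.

Energy at the top = energy at the end + work done against friction:
At rest all PE has been dissipated by friction: mgh = μ_k m g d
d = h/μ_k = 24.6/0.53 = 46.42 m

d = 46.4 m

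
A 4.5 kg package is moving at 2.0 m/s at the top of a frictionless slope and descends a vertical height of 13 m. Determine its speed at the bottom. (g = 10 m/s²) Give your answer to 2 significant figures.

Energy conservation between the two points: ½mv₀² + mgh = ½mv²
v² = v₀² + 2gh = (2.0)² + 2(10)(13) = 264.00
v = √264.00 = 16.25 m/s

v = 16 m/s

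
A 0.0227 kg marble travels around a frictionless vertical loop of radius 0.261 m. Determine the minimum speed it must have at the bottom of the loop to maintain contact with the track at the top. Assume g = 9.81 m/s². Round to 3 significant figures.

v = 3.58 m/s

At the top: mg = mv_top²/r ⇒ v_top² = gr = 2.560 m²/s²
Energy from bottom to top (height 2r): ½mv_bot² = ½mv_top² + mg(2r)
v_bot² = gr + 4gr = 5gr = 12.80
v_bot = √(5gr) = 3.578 m/s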